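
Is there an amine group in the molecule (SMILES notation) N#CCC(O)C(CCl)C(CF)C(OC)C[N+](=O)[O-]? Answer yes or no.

Reading the structure from left to right:
  N≡C: N≡C–: carbon triple-bonded to nitrogen → nitrile.
  CH(OH): –OH on an sp³ carbon → alcohol (secondary).
  CH(CH2Cl): pendant –CH2X: halogen on sp³ carbon → alkyl halide.
  CH(CH2F): pendant –CH2X: halogen on sp³ carbon → alkyl halide.
  CH(OCH3): pendant –OCH3: C–O–C with sp³ C, no adjacent C=O → ether.
  CH2NO2: –NO2 on carbon → nitro group.
The groups actually present are: alcohol, alkyl halide, ether, nitrile, nitro.

no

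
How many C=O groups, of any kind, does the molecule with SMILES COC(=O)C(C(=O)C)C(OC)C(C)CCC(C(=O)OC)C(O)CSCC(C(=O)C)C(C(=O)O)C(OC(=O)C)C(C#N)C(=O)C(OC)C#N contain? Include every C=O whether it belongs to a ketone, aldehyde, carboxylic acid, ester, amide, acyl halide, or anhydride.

7

CH3OOC: ester, 1 C=O (running total 1).
CH(COCH3): ketone, 1 C=O (running total 2).
CH(COOCH3): ester, 1 C=O (running total 3).
CH(COCH3): ketone, 1 C=O (running total 4).
CH(COOH): carboxylic acid, 1 C=O (running total 5).
CH(OCOCH3): ester, 1 C=O (running total 6).
CO: ketone, 1 C=O (running total 7).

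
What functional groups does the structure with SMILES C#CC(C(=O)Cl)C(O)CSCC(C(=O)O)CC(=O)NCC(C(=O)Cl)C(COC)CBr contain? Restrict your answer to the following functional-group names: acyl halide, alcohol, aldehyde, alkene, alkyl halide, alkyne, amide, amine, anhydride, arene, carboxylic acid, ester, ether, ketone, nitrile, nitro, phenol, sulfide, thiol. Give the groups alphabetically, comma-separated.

acyl halide, alcohol, alkyl halide, alkyne, amide, carboxylic acid, ether, sulfide

Working along the chain:
  HC≡C: C≡C triple bond → alkyne.
  CH(COCl): pendant –C(=O)X: carbonyl C bonded to C and halogen → acyl halide.
  CH(OH): –OH on an sp³ carbon → alcohol (secondary).
  CH2SCH2: C–S–C linkage → sulfide (thioether).
  CH(COOH): pendant –COOH: carbonyl C bonded to C and –OH → carboxylic acid.
  CH2CONHCH2: –C(=O)–N– linkage → amide (the N is not an amine).
  CH(COCl): pendant –C(=O)X: carbonyl C bonded to C and halogen → acyl halide.
  CH(CH2OCH3): pendant –CH2OCH3: C–O–C linkage → ether.
  CH2Br: halogen on an sp³ carbon → alkyl halide.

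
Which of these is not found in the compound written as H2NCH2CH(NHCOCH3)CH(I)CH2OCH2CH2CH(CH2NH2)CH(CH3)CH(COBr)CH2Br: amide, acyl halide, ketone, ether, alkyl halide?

acyl halide: present (CH(COBr) — pendant –C(=O)X: carbonyl C bonded to C and halogen → acyl halide).
amide: present (CH(NHCOCH3) — pendant –NHC(=O)CH3: N bonded to a carbonyl → amide (not amine)).
alkyl halide: present (CH(I) — halogen on an sp³ carbon → alkyl halide).
ether: present (CH2OCH2 — C–O–C with sp³ carbons on both sides and no adjacent C=O → ether).
ketone: absent. In CH(NHCOCH3), the C=O is bonded to nitrogen, which defines an amide, not a ketone. In CH(COBr), the C=O is bonded to a halogen, which defines an acyl halide, not a ketone.

ketone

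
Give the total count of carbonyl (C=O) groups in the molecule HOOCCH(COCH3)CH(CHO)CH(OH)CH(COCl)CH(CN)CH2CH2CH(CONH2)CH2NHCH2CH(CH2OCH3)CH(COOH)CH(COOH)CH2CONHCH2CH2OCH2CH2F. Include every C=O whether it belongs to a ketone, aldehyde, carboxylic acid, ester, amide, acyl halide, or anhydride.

HOOC: carboxylic acid, 1 C=O (running total 1).
CH(COCH3): ketone, 1 C=O (running total 2).
CH(CHO): aldehyde, 1 C=O (running total 3).
CH(COCl): acyl halide, 1 C=O (running total 4).
CH(CONH2): amide, 1 C=O (running total 5).
CH(COOH): carboxylic acid, 1 C=O (running total 6).
CH(COOH): carboxylic acid, 1 C=O (running total 7).
CH2CONHCH2: amide, 1 C=O (running total 8).

8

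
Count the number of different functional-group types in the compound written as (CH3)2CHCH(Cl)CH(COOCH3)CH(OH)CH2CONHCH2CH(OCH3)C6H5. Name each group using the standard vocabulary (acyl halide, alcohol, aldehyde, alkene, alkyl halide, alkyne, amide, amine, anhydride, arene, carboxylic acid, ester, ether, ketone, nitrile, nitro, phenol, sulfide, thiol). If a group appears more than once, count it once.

6

halogen on an sp³ carbon → alkyl halide.
pendant –COOCH3: carbonyl C bonded to C and –OCH3 → ester.
–OH on an sp³ carbon → alcohol (secondary).
–C(=O)–N– linkage → amide (the N is not an amine).
pendant –OCH3: C–O–C with sp³ C, no adjacent C=O → ether.
–C6H5 phenyl ring → arene.
Distinct types present: alcohol, alkyl halide, amide, arene, ester, ether.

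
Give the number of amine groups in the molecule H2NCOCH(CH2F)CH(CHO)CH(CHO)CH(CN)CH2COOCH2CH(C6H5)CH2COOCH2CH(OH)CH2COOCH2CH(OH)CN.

–C(=O)NH2: carbonyl C bonded to C and to N → amide (the N is not a separate amine).
pendant –CH2X: halogen on sp³ carbon → alkyl halide.
pendant –CHO: carbonyl C bonded to C and H → aldehyde.
pendant –CHO: carbonyl C bonded to C and H → aldehyde.
pendant –C≡N: nitrile.
–C(=O)–O–C with C on the carbonyl side → ester.
pendant –C6H5: benzene ring → arene.
–C(=O)–O–C with C on the carbonyl side → ester.
–OH on an sp³ carbon → alcohol (secondary).
–C(=O)–O–C with C on the carbonyl side → ester.
–OH on an sp³ carbon → alcohol (secondary).
–C≡N: carbon triple-bonded to nitrogen → nitrile.
No segment is a amine: H2NCO is amide, not amine; CH(CN) is nitrile, not amine; CN is nitrile, not amine. → 0.

0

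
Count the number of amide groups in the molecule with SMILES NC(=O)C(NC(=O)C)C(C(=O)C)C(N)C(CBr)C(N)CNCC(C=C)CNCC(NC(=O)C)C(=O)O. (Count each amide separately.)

3

Taking each segment in turn:
  H2NCO: –C(=O)NH2: carbonyl C bonded to C and to N → amide (the N is not a separate amine).
  CH(NHCOCH3): pendant –NHC(=O)CH3: N bonded to a carbonyl → amide (not amine).
  CH(COCH3): pendant –COCH3: carbonyl C bonded to two carbons → ketone.
  CH(NH2): –NH2 on an sp³ carbon with no adjacent C=O → amine.
  CH(CH2Br): pendant –CH2X: halogen on sp³ carbon → alkyl halide.
  CH(NH2): –NH2 on an sp³ carbon with no adjacent C=O → amine.
  CH2NHCH2: C–N–C with sp³ carbons and no adjacent C=O → amine (secondary).
  CH(CH=CH2): pendant –CH=CH2: C=C double bond → alkene.
  CH2NHCH2: C–N–C with sp³ carbons and no adjacent C=O → amine (secondary).
  CH(NHCOCH3): pendant –NHC(=O)CH3: N bonded to a carbonyl → amide (not amine).
  COOH: –COOH: carbonyl C bonded to –OH and C → carboxylic acid (the –OH is not a separate alcohol).
Amide appears at: H2NCO, CH(NHCOCH3), CH(NHCOCH3) → 3.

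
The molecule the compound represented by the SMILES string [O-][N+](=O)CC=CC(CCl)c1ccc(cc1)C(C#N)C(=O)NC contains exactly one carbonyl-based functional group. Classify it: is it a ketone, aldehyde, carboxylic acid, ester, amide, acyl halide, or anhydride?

amide

The carbonyl is in the CONHCH3 segment: –C(=O)NHCH3: carbonyl C bonded to C and to N → amide (the N is not an amine).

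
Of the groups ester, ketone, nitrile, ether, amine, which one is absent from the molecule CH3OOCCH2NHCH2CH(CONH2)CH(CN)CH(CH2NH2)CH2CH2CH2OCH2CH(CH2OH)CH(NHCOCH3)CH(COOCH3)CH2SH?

amine: present (CH2NHCH2 — C–N–C with sp³ carbons and no adjacent C=O → amine (secondary)).
ester: present (CH3OOC — CH3O–C(=O)–: carbonyl C bonded to C and to –OCH3 → ester (not ketone + ether)).
ether: present (CH2OCH2 — C–O–C with sp³ carbons on both sides and no adjacent C=O → ether).
nitrile: present (CH(CN) — pendant –C≡N: nitrile).
ketone: absent. In each of CH3OOC and CH(COOCH3), the C=O is bonded to an –O–C group, which defines an ester, not a ketone. In each of CH(CONH2) and CH(NHCOCH3), the C=O is bonded to nitrogen, which defines an amide, not a ketone.

ketone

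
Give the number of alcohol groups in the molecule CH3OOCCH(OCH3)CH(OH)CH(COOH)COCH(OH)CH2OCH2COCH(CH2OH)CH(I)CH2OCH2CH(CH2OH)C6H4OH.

4

Taking each segment in turn:
  CH3OOC: CH3O–C(=O)–: carbonyl C bonded to C and to –OCH3 → ester (not ketone + ether).
  CH(OCH3): pendant –OCH3: C–O–C with sp³ C, no adjacent C=O → ether.
  CH(OH): –OH on an sp³ carbon → alcohol (secondary).
  CH(COOH): pendant –COOH: carbonyl C bonded to C and –OH → carboxylic acid.
  CO: –C(=O)– with carbon on both sides → ketone.
  CH(OH): –OH on an sp³ carbon → alcohol (secondary).
  CH2OCH2: C–O–C with sp³ carbons on both sides and no adjacent C=O → ether.
  CO: –C(=O)– with carbon on both sides → ketone.
  CH(CH2OH): pendant –CH2OH on an sp³ backbone C → alcohol.
  CH(I): halogen on an sp³ carbon → alkyl halide.
  CH2OCH2: C–O–C with sp³ carbons on both sides and no adjacent C=O → ether.
  CH(CH2OH): pendant –CH2OH on an sp³ backbone C → alcohol.
  C6H4OH: –OH attached directly to an aromatic ring → phenol (not alcohol); the ring itself is an arene.
Alcohol appears at: CH(OH), CH(OH), CH(CH2OH), CH(CH2OH) → 4.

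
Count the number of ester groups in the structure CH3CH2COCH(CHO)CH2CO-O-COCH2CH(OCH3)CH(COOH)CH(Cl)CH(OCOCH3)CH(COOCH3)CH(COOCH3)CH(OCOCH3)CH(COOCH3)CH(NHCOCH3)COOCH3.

Reading the structure from left to right:
  CO: –C(=O)– with carbon on both sides → ketone.
  CH(CHO): pendant –CHO: carbonyl C bonded to C and H → aldehyde.
  CH2CO-O-COCH2: two acyl groups sharing one oxygen, –C(=O)–O–C(=O)– → anhydride.
  CH(OCH3): pendant –OCH3: C–O–C with sp³ C, no adjacent C=O → ether.
  CH(COOH): pendant –COOH: carbonyl C bonded to C and –OH → carboxylic acid.
  CH(Cl): halogen on an sp³ carbon → alkyl halide.
  CH(OCOCH3): pendant –OC(=O)CH3: an acyloxy group → ester.
  CH(COOCH3): pendant –COOCH3: carbonyl C bonded to C and –OCH3 → ester.
  CH(COOCH3): pendant –COOCH3: carbonyl C bonded to C and –OCH3 → ester.
  CH(OCOCH3): pendant –OC(=O)CH3: an acyloxy group → ester.
  CH(COOCH3): pendant –COOCH3: carbonyl C bonded to C and –OCH3 → ester.
  CH(NHCOCH3): pendant –NHC(=O)CH3: N bonded to a carbonyl → amide (not amine).
  COOCH3: –C(=O)OCH3: carbonyl C bonded to C and to –OCH3 → ester (not ketone + ether).
Ester appears at: CH(OCOCH3), CH(COOCH3), CH(COOCH3), CH(OCOCH3), CH(COOCH3), COOCH3 → 6.

6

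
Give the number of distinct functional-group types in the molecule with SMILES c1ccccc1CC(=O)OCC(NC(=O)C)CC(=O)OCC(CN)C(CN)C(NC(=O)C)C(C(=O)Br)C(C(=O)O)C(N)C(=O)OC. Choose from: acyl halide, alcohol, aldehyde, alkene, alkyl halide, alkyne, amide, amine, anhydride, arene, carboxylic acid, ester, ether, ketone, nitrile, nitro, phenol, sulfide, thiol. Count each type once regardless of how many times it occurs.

6

C6H5– phenyl ring → arene.
–C(=O)–O–C with C on the carbonyl side → ester.
pendant –NHC(=O)CH3: N bonded to a carbonyl → amide (not amine).
–C(=O)–O–C with C on the carbonyl side → ester.
pendant –CH2NH2: N on sp³ C, no adjacent C=O → amine.
pendant –CH2NH2: N on sp³ C, no adjacent C=O → amine.
pendant –NHC(=O)CH3: N bonded to a carbonyl → amide (not amine).
pendant –C(=O)X: carbonyl C bonded to C and halogen → acyl halide.
pendant –COOH: carbonyl C bonded to C and –OH → carboxylic acid.
–NH2 on an sp³ carbon with no adjacent C=O → amine.
–C(=O)OCH3: carbonyl C bonded to C and to –OCH3 → ester (not ketone + ether).
Distinct types present: acyl halide, amide, amine, arene, carboxylic acid, ester.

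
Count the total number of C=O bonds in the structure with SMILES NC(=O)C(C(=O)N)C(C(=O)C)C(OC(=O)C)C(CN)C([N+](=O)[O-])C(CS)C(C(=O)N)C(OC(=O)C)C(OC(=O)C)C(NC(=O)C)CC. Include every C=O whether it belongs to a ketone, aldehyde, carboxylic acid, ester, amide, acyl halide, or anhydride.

8

H2NCO: amide, 1 C=O (running total 1).
CH(CONH2): amide, 1 C=O (running total 2).
CH(COCH3): ketone, 1 C=O (running total 3).
CH(OCOCH3): ester, 1 C=O (running total 4).
CH(CONH2): amide, 1 C=O (running total 5).
CH(OCOCH3): ester, 1 C=O (running total 6).
CH(OCOCH3): ester, 1 C=O (running total 7).
CH(NHCOCH3): amide, 1 C=O (running total 8).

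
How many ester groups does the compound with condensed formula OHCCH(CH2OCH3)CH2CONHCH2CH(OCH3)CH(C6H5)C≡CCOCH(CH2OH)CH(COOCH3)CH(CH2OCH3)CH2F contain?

1

Reading the structure from left to right:
  OHC: terminal –CHO: carbonyl C bonded to H and C → aldehyde.
  CH(CH2OCH3): pendant –CH2OCH3: C–O–C linkage → ether.
  CH2CONHCH2: –C(=O)–N– linkage → amide (the N is not an amine).
  CH(OCH3): pendant –OCH3: C–O–C with sp³ C, no adjacent C=O → ether.
  CH(C6H5): pendant –C6H5: benzene ring → arene.
  C≡C: C≡C triple bond → alkyne.
  CO: –C(=O)– with carbon on both sides → ketone.
  CH(CH2OH): pendant –CH2OH on an sp³ backbone C → alcohol.
  CH(COOCH3): pendant –COOCH3: carbonyl C bonded to C and –OCH3 → ester.
  CH(CH2OCH3): pendant –CH2OCH3: C–O–C linkage → ether.
  CH2F: halogen on an sp³ carbon → alkyl halide.
Ester appears at: CH(COOCH3) → 1.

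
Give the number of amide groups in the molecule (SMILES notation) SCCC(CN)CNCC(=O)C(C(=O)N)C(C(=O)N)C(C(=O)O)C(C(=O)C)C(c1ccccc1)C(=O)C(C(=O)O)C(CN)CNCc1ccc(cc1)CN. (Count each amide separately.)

2

Working along the chain:
  HSCH2: –SH on an sp³ carbon → thiol.
  CH(CH2NH2): pendant –CH2NH2: N on sp³ C, no adjacent C=O → amine.
  CH2NHCH2: C–N–C with sp³ carbons and no adjacent C=O → amine (secondary).
  CO: –C(=O)– with carbon on both sides → ketone.
  CH(CONH2): pendant –CONH2: carbonyl C bonded to C and N → amide.
  CH(CONH2): pendant –CONH2: carbonyl C bonded to C and N → amide.
  CH(COOH): pendant –COOH: carbonyl C bonded to C and –OH → carboxylic acid.
  CH(COCH3): pendant –COCH3: carbonyl C bonded to two carbons → ketone.
  CH(C6H5): pendant –C6H5: benzene ring → arene.
  CO: –C(=O)– with carbon on both sides → ketone.
  CH(COOH): pendant –COOH: carbonyl C bonded to C and –OH → carboxylic acid.
  CH(CH2NH2): pendant –CH2NH2: N on sp³ C, no adjacent C=O → amine.
  CH2NHCH2: C–N–C with sp³ carbons and no adjacent C=O → amine (secondary).
  C6H4: para-disubstituted benzene ring → arene.
  CH2NH2: –NH2 on an sp³ carbon with no adjacent C=O → amine.
Amide appears at: CH(CONH2), CH(CONH2) → 2.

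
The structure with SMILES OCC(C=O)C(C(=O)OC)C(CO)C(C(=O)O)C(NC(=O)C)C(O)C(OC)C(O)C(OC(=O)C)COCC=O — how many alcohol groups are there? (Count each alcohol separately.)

Working along the chain:
  HOCH2: HO– on an sp³ carbon → alcohol.
  CH(CHO): pendant –CHO: carbonyl C bonded to C and H → aldehyde.
  CH(COOCH3): pendant –COOCH3: carbonyl C bonded to C and –OCH3 → ester.
  CH(CH2OH): pendant –CH2OH on an sp³ backbone C → alcohol.
  CH(COOH): pendant –COOH: carbonyl C bonded to C and –OH → carboxylic acid.
  CH(NHCOCH3): pendant –NHC(=O)CH3: N bonded to a carbonyl → amide (not amine).
  CH(OH): –OH on an sp³ carbon → alcohol (secondary).
  CH(OCH3): pendant –OCH3: C–O–C with sp³ C, no adjacent C=O → ether.
  CH(OH): –OH on an sp³ carbon → alcohol (secondary).
  CH(OCOCH3): pendant –OC(=O)CH3: an acyloxy group → ester.
  CH2OCH2: C–O–C with sp³ carbons on both sides and no adjacent C=O → ether.
  CHO: terminal –CHO: carbonyl C bonded to H and C → aldehyde.
Alcohol appears at: HOCH2, CH(CH2OH), CH(OH), CH(OH) → 4.

4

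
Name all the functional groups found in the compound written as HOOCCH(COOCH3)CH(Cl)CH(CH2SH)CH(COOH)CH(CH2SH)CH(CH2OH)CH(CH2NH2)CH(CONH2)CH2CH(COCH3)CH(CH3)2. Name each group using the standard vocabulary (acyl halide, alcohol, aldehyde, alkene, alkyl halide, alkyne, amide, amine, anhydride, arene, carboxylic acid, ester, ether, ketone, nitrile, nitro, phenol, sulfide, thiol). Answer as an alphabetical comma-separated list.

alcohol, alkyl halide, amide, amine, carboxylic acid, ester, ketone, thiol

Taking each segment in turn:
  HOOC: –COOH: carbonyl C bonded to –OH and C → carboxylic acid (the –OH is not a separate alcohol).
  CH(COOCH3): pendant –COOCH3: carbonyl C bonded to C and –OCH3 → ester.
  CH(Cl): halogen on an sp³ carbon → alkyl halide.
  CH(CH2SH): pendant –CH2SH → thiol.
  CH(COOH): pendant –COOH: carbonyl C bonded to C and –OH → carboxylic acid.
  CH(CH2SH): pendant –CH2SH → thiol.
  CH(CH2OH): pendant –CH2OH on an sp³ backbone C → alcohol.
  CH(CH2NH2): pendant –CH2NH2: N on sp³ C, no adjacent C=O → amine.
  CH(CONH2): pendant –CONH2: carbonyl C bonded to C and N → amide.
  CH(COCH3): pendant –COCH3: carbonyl C bonded to two carbons → ketone.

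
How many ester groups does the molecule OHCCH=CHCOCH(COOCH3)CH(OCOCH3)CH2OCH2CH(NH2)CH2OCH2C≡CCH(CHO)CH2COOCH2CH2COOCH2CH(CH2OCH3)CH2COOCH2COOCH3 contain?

terminal –CHO: carbonyl C bonded to H and C → aldehyde.
C=C double bond → alkene.
–C(=O)– with carbon on both sides → ketone.
pendant –COOCH3: carbonyl C bonded to C and –OCH3 → ester.
pendant –OC(=O)CH3: an acyloxy group → ester.
C–O–C with sp³ carbons on both sides and no adjacent C=O → ether.
–NH2 on an sp³ carbon with no adjacent C=O → amine.
C–O–C with sp³ carbons on both sides and no adjacent C=O → ether.
C≡C triple bond → alkyne.
pendant –CHO: carbonyl C bonded to C and H → aldehyde.
–C(=O)–O–C with C on the carbonyl side → ester.
–C(=O)–O–C with C on the carbonyl side → ester.
pendant –CH2OCH3: C–O–C linkage → ether.
–C(=O)–O–C with C on the carbonyl side → ester.
–C(=O)OCH3: carbonyl C bonded to C and to –OCH3 → ester (not ketone + ether).
Ester appears at: CH(COOCH3), CH(OCOCH3), CH2COOCH2, CH2COOCH2, CH2COOCH2, COOCH3 → 6.

6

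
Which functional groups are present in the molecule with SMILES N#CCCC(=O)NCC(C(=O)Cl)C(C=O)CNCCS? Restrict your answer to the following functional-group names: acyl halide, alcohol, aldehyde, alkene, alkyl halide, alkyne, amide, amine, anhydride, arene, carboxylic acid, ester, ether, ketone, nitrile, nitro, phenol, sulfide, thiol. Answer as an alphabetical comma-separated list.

acyl halide, aldehyde, amide, amine, nitrile, thiol

Reading the structure from left to right:
  N≡C: N≡C–: carbon triple-bonded to nitrogen → nitrile.
  CH2CONHCH2: –C(=O)–N– linkage → amide (the N is not an amine).
  CH(COCl): pendant –C(=O)X: carbonyl C bonded to C and halogen → acyl halide.
  CH(CHO): pendant –CHO: carbonyl C bonded to C and H → aldehyde.
  CH2NHCH2: C–N–C with sp³ carbons and no adjacent C=O → amine (secondary).
  CH2SH: –SH on an sp³ carbon → thiol.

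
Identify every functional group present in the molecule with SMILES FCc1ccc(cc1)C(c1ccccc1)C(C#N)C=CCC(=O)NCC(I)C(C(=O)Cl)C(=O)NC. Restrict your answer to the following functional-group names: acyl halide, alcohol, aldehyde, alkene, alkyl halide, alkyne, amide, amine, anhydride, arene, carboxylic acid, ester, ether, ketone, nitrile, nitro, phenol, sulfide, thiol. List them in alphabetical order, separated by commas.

acyl halide, alkene, alkyl halide, amide, arene, nitrile

halogen on an sp³ carbon → alkyl halide.
para-disubstituted benzene ring → arene.
pendant –C6H5: benzene ring → arene.
pendant –C≡N: nitrile.
C=C double bond → alkene.
–C(=O)–N– linkage → amide (the N is not an amine).
halogen on an sp³ carbon → alkyl halide.
pendant –C(=O)X: carbonyl C bonded to C and halogen → acyl halide.
–C(=O)NHCH3: carbonyl C bonded to C and to N → amide (the N is not an amine).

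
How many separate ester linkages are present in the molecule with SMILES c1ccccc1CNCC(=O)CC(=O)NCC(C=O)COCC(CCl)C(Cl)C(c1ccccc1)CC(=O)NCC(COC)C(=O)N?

C6H5– phenyl ring → arene.
C–N–C with sp³ carbons and no adjacent C=O → amine (secondary).
–C(=O)– with carbon on both sides → ketone.
–C(=O)–N– linkage → amide (the N is not an amine).
pendant –CHO: carbonyl C bonded to C and H → aldehyde.
C–O–C with sp³ carbons on both sides and no adjacent C=O → ether.
pendant –CH2X: halogen on sp³ carbon → alkyl halide.
halogen on an sp³ carbon → alkyl halide.
pendant –C6H5: benzene ring → arene.
–C(=O)–N– linkage → amide (the N is not an amine).
pendant –CH2OCH3: C–O–C linkage → ether.
–C(=O)NH2: carbonyl C bonded to C and to N → amide (the N is not a separate amine).
No segment is a ester: CO is ketone, not ester; CH2OCH2 is ether, not ester; CH(CH2OCH3) is ether, not ester. → 0.

0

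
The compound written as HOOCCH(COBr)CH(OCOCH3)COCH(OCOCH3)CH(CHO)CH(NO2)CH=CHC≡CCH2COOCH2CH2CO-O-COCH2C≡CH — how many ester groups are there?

–COOH: carbonyl C bonded to –OH and C → carboxylic acid (the –OH is not a separate alcohol).
pendant –C(=O)X: carbonyl C bonded to C and halogen → acyl halide.
pendant –OC(=O)CH3: an acyloxy group → ester.
–C(=O)– with carbon on both sides → ketone.
pendant –OC(=O)CH3: an acyloxy group → ester.
pendant –CHO: carbonyl C bonded to C and H → aldehyde.
–NO2 on an sp³ carbon → nitro (the N=O is not a carbonyl).
C=C double bond → alkene.
C≡C triple bond → alkyne.
–C(=O)–O–C with C on the carbonyl side → ester.
two acyl groups sharing one oxygen, –C(=O)–O–C(=O)– → anhydride.
C≡C triple bond → alkyne.
Ester appears at: CH(OCOCH3), CH(OCOCH3), CH2COOCH2 → 3.

3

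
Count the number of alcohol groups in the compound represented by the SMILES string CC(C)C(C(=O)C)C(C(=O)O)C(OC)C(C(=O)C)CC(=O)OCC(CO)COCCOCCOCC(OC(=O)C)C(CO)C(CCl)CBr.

2

pendant –COCH3: carbonyl C bonded to two carbons → ketone.
pendant –COOH: carbonyl C bonded to C and –OH → carboxylic acid.
pendant –OCH3: C–O–C with sp³ C, no adjacent C=O → ether.
pendant –COCH3: carbonyl C bonded to two carbons → ketone.
–C(=O)–O–C with C on the carbonyl side → ester.
pendant –CH2OH on an sp³ backbone C → alcohol.
C–O–C with sp³ carbons on both sides and no adjacent C=O → ether.
C–O–C with sp³ carbons on both sides and no adjacent C=O → ether.
C–O–C with sp³ carbons on both sides and no adjacent C=O → ether.
pendant –OC(=O)CH3: an acyloxy group → ester.
pendant –CH2OH on an sp³ backbone C → alcohol.
pendant –CH2X: halogen on sp³ carbon → alkyl halide.
halogen on an sp³ carbon → alkyl halide.
Alcohol appears at: CH(CH2OH), CH(CH2OH) → 2.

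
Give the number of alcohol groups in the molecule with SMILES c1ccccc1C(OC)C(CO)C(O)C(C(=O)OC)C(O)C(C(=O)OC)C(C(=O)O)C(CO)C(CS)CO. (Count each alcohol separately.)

5

Reading the structure from left to right:
  C6H5: C6H5– phenyl ring → arene.
  CH(OCH3): pendant –OCH3: C–O–C with sp³ C, no adjacent C=O → ether.
  CH(CH2OH): pendant –CH2OH on an sp³ backbone C → alcohol.
  CH(OH): –OH on an sp³ carbon → alcohol (secondary).
  CH(COOCH3): pendant –COOCH3: carbonyl C bonded to C and –OCH3 → ester.
  CH(OH): –OH on an sp³ carbon → alcohol (secondary).
  CH(COOCH3): pendant –COOCH3: carbonyl C bonded to C and –OCH3 → ester.
  CH(COOH): pendant –COOH: carbonyl C bonded to C and –OH → carboxylic acid.
  CH(CH2OH): pendant –CH2OH on an sp³ backbone C → alcohol.
  CH(CH2SH): pendant –CH2SH → thiol.
  CH2OH: –OH on an sp³ carbon → alcohol.
Alcohol appears at: CH(CH2OH), CH(OH), CH(OH), CH(CH2OH), CH2OH → 5.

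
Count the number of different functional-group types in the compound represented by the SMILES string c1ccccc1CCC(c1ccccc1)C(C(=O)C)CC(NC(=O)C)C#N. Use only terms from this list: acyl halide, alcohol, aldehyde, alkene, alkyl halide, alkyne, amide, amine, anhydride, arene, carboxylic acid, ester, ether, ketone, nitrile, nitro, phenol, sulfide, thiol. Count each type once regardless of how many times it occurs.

4

Reading the structure from left to right:
  C6H5: C6H5– phenyl ring → arene.
  CH(C6H5): pendant –C6H5: benzene ring → arene.
  CH(COCH3): pendant –COCH3: carbonyl C bonded to two carbons → ketone.
  CH(NHCOCH3): pendant –NHC(=O)CH3: N bonded to a carbonyl → amide (not amine).
  CN: –C≡N: carbon triple-bonded to nitrogen → nitrile.
Distinct types present: amide, arene, ketone, nitrile.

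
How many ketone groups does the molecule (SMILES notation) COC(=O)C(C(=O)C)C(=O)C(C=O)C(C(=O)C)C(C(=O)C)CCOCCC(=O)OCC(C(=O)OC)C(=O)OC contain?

Taking each segment in turn:
  CH3OOC: CH3O–C(=O)–: carbonyl C bonded to C and to –OCH3 → ester (not ketone + ether).
  CH(COCH3): pendant –COCH3: carbonyl C bonded to two carbons → ketone.
  CO: –C(=O)– with carbon on both sides → ketone.
  CH(CHO): pendant –CHO: carbonyl C bonded to C and H → aldehyde.
  CH(COCH3): pendant –COCH3: carbonyl C bonded to two carbons → ketone.
  CH(COCH3): pendant –COCH3: carbonyl C bonded to two carbons → ketone.
  CH2OCH2: C–O–C with sp³ carbons on both sides and no adjacent C=O → ether.
  CH2COOCH2: –C(=O)–O–C with C on the carbonyl side → ester.
  CH(COOCH3): pendant –COOCH3: carbonyl C bonded to C and –OCH3 → ester.
  COOCH3: –C(=O)OCH3: carbonyl C bonded to C and to –OCH3 → ester (not ketone + ether).
Ketone appears at: CH(COCH3), CO, CH(COCH3), CH(COCH3) → 4.

4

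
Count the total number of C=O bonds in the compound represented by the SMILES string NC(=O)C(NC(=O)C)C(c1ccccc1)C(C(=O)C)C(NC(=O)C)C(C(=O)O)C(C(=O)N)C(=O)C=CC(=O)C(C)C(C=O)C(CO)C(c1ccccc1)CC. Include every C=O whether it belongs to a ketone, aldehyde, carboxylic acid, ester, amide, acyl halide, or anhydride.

9

H2NCO: amide, 1 C=O (running total 1).
CH(NHCOCH3): amide, 1 C=O (running total 2).
CH(COCH3): ketone, 1 C=O (running total 3).
CH(NHCOCH3): amide, 1 C=O (running total 4).
CH(COOH): carboxylic acid, 1 C=O (running total 5).
CH(CONH2): amide, 1 C=O (running total 6).
CO: ketone, 1 C=O (running total 7).
CO: ketone, 1 C=O (running total 8).
CH(CHO): aldehyde, 1 C=O (running total 9).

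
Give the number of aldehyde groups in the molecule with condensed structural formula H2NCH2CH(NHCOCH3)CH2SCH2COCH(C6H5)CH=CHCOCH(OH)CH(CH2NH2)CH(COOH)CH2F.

–NH2 on an sp³ carbon with no adjacent C=O → amine.
pendant –NHC(=O)CH3: N bonded to a carbonyl → amide (not amine).
C–S–C linkage → sulfide (thioether).
–C(=O)– with carbon on both sides → ketone.
pendant –C6H5: benzene ring → arene.
C=C double bond → alkene.
–C(=O)– with carbon on both sides → ketone.
–OH on an sp³ carbon → alcohol (secondary).
pendant –CH2NH2: N on sp³ C, no adjacent C=O → amine.
pendant –COOH: carbonyl C bonded to C and –OH → carboxylic acid.
halogen on an sp³ carbon → alkyl halide.
No segment is a aldehyde: CO is ketone, not aldehyde; CO is ketone, not aldehyde; CH(COOH) is carboxylic acid, not aldehyde. → 0.

0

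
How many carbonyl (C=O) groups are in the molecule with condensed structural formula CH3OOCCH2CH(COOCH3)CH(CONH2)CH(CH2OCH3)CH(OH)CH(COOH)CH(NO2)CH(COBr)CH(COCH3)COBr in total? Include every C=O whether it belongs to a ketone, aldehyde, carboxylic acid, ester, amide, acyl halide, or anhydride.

CH3OOC: ester, 1 C=O (running total 1).
CH(COOCH3): ester, 1 C=O (running total 2).
CH(CONH2): amide, 1 C=O (running total 3).
CH(COOH): carboxylic acid, 1 C=O (running total 4).
CH(COBr): acyl halide, 1 C=O (running total 5).
CH(COCH3): ketone, 1 C=O (running total 6).
COBr: acyl halide, 1 C=O (running total 7).

7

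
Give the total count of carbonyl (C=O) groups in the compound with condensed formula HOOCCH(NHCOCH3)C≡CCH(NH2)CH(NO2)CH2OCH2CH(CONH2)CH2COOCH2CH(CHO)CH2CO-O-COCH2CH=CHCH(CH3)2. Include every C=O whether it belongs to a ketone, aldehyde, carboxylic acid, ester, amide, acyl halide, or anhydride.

HOOC: carboxylic acid, 1 C=O (running total 1).
CH(NHCOCH3): amide, 1 C=O (running total 2).
CH(CONH2): amide, 1 C=O (running total 3).
CH2COOCH2: ester, 1 C=O (running total 4).
CH(CHO): aldehyde, 1 C=O (running total 5).
CH2CO-O-COCH2: anhydride, 2 C=O (running total 7).

7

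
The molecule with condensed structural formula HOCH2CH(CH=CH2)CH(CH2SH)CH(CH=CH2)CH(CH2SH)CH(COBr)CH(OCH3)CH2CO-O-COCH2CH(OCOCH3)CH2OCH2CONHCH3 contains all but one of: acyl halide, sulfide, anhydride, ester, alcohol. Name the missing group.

sulfide

alcohol: present (HOCH2 — HO– on an sp³ carbon → alcohol).
ester: present (CH(OCOCH3) — pendant –OC(=O)CH3: an acyloxy group → ester).
acyl halide: present (CH(COBr) — pendant –C(=O)X: carbonyl C bonded to C and halogen → acyl halide).
anhydride: present (CH2CO-O-COCH2 — two acyl groups sharing one oxygen, –C(=O)–O–C(=O)– → anhydride).
sulfide: no segment matches this pattern.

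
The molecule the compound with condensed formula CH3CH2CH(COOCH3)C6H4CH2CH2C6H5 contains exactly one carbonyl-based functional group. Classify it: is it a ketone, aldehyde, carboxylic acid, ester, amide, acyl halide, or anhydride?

The carbonyl is in the CH(COOCH3) segment: pendant –COOCH3: carbonyl C bonded to C and –OCH3 → ester.

ester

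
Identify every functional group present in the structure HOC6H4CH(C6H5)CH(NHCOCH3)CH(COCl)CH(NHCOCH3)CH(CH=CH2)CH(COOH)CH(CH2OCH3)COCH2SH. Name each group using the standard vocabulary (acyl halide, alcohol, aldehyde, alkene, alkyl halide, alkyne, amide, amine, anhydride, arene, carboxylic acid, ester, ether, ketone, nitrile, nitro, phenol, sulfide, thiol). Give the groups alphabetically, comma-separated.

acyl halide, alkene, amide, arene, carboxylic acid, ether, ketone, phenol, thiol

–OH attached directly to an aromatic ring → phenol (not alcohol); the ring itself is an arene.
pendant –C6H5: benzene ring → arene.
pendant –NHC(=O)CH3: N bonded to a carbonyl → amide (not amine).
pendant –C(=O)X: carbonyl C bonded to C and halogen → acyl halide.
pendant –NHC(=O)CH3: N bonded to a carbonyl → amide (not amine).
pendant –CH=CH2: C=C double bond → alkene.
pendant –COOH: carbonyl C bonded to C and –OH → carboxylic acid.
pendant –CH2OCH3: C–O–C linkage → ether.
–C(=O)– with carbon on both sides → ketone.
–SH on an sp³ carbon → thiol.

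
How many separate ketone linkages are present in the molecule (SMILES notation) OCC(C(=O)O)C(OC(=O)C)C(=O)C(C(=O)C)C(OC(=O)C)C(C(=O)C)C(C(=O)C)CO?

4

HO– on an sp³ carbon → alcohol.
pendant –COOH: carbonyl C bonded to C and –OH → carboxylic acid.
pendant –OC(=O)CH3: an acyloxy group → ester.
–C(=O)– with carbon on both sides → ketone.
pendant –COCH3: carbonyl C bonded to two carbons → ketone.
pendant –OC(=O)CH3: an acyloxy group → ester.
pendant –COCH3: carbonyl C bonded to two carbons → ketone.
pendant –COCH3: carbonyl C bonded to two carbons → ketone.
–OH on an sp³ carbon → alcohol.
Ketone appears at: CO, CH(COCH3), CH(COCH3), CH(COCH3) → 4.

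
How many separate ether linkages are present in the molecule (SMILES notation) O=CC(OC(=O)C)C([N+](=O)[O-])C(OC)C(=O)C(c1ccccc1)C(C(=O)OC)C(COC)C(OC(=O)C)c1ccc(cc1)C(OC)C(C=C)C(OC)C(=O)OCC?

Taking each segment in turn:
  OHC: terminal –CHO: carbonyl C bonded to H and C → aldehyde.
  CH(OCOCH3): pendant –OC(=O)CH3: an acyloxy group → ester.
  CH(NO2): –NO2 on an sp³ carbon → nitro (the N=O is not a carbonyl).
  CH(OCH3): pendant –OCH3: C–O–C with sp³ C, no adjacent C=O → ether.
  CO: –C(=O)– with carbon on both sides → ketone.
  CH(C6H5): pendant –C6H5: benzene ring → arene.
  CH(COOCH3): pendant –COOCH3: carbonyl C bonded to C and –OCH3 → ester.
  CH(CH2OCH3): pendant –CH2OCH3: C–O–C linkage → ether.
  CH(OCOCH3): pendant –OC(=O)CH3: an acyloxy group → ester.
  C6H4: para-disubstituted benzene ring → arene.
  CH(OCH3): pendant –OCH3: C–O–C with sp³ C, no adjacent C=O → ether.
  CH(CH=CH2): pendant –CH=CH2: C=C double bond → alkene.
  CH(OCH3): pendant –OCH3: C–O–C with sp³ C, no adjacent C=O → ether.
  COOCH2CH3: –C(=O)OCH2CH3: carbonyl C bonded to C and to –OEt → ester.
Ether appears at: CH(OCH3), CH(CH2OCH3), CH(OCH3), CH(OCH3) → 4.

4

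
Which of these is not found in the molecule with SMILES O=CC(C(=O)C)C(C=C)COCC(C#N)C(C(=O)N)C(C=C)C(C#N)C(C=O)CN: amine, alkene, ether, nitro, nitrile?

nitro

ether: present (CH2OCH2 — C–O–C with sp³ carbons on both sides and no adjacent C=O → ether).
nitrile: present (CH(CN) — pendant –C≡N: nitrile).
alkene: present (CH(CH=CH2) — pendant –CH=CH2: C=C double bond → alkene).
amine: present (CH2NH2 — –NH2 on an sp³ carbon with no adjacent C=O → amine).
nitro: no segment matches this pattern.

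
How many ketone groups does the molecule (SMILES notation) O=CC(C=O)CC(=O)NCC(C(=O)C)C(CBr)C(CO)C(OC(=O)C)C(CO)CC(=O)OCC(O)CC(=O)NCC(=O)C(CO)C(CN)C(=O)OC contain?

Taking each segment in turn:
  OHC: terminal –CHO: carbonyl C bonded to H and C → aldehyde.
  CH(CHO): pendant –CHO: carbonyl C bonded to C and H → aldehyde.
  CH2CONHCH2: –C(=O)–N– linkage → amide (the N is not an amine).
  CH(COCH3): pendant –COCH3: carbonyl C bonded to two carbons → ketone.
  CH(CH2Br): pendant –CH2X: halogen on sp³ carbon → alkyl halide.
  CH(CH2OH): pendant –CH2OH on an sp³ backbone C → alcohol.
  CH(OCOCH3): pendant –OC(=O)CH3: an acyloxy group → ester.
  CH(CH2OH): pendant –CH2OH on an sp³ backbone C → alcohol.
  CH2COOCH2: –C(=O)–O–C with C on the carbonyl side → ester.
  CH(OH): –OH on an sp³ carbon → alcohol (secondary).
  CH2CONHCH2: –C(=O)–N– linkage → amide (the N is not an amine).
  CO: –C(=O)– with carbon on both sides → ketone.
  CH(CH2OH): pendant –CH2OH on an sp³ backbone C → alcohol.
  CH(CH2NH2): pendant –CH2NH2: N on sp³ C, no adjacent C=O → amine.
  COOCH3: –C(=O)OCH3: carbonyl C bonded to C and to –OCH3 → ester (not ketone + ether).
Ketone appears at: CH(COCH3), CO → 2.

2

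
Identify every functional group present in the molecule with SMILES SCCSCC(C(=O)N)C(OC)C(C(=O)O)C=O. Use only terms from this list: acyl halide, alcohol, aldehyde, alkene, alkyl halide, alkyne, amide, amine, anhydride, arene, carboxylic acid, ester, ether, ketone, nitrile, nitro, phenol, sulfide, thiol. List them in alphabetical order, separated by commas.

aldehyde, amide, carboxylic acid, ether, sulfide, thiol

Reading the structure from left to right:
  HSCH2: –SH on an sp³ carbon → thiol.
  CH2SCH2: C–S–C linkage → sulfide (thioether).
  CH(CONH2): pendant –CONH2: carbonyl C bonded to C and N → amide.
  CH(OCH3): pendant –OCH3: C–O–C with sp³ C, no adjacent C=O → ether.
  CH(COOH): pendant –COOH: carbonyl C bonded to C and –OH → carboxylic acid.
  CHO: terminal –CHO: carbonyl C bonded to H and C → aldehyde.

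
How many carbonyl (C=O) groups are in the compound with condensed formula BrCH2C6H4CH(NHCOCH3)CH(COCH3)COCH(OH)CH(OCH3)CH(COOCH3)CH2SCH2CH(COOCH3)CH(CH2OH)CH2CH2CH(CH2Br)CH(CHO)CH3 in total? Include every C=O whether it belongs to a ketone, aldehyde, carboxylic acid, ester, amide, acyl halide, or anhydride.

CH(NHCOCH3): amide, 1 C=O (running total 1).
CH(COCH3): ketone, 1 C=O (running total 2).
CO: ketone, 1 C=O (running total 3).
CH(COOCH3): ester, 1 C=O (running total 4).
CH(COOCH3): ester, 1 C=O (running total 5).
CH(CHO): aldehyde, 1 C=O (running total 6).

6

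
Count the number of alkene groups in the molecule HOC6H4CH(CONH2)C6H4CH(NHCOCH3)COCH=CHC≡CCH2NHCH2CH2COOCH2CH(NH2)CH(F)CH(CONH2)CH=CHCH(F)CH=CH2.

Working along the chain:
  HOC6H4: –OH attached directly to an aromatic ring → phenol (not alcohol); the ring itself is an arene.
  CH(CONH2): pendant –CONH2: carbonyl C bonded to C and N → amide.
  C6H4: para-disubstituted benzene ring → arene.
  CH(NHCOCH3): pendant –NHC(=O)CH3: N bonded to a carbonyl → amide (not amine).
  CO: –C(=O)– with carbon on both sides → ketone.
  CH=CH: C=C double bond → alkene.
  C≡C: C≡C triple bond → alkyne.
  CH2NHCH2: C–N–C with sp³ carbons and no adjacent C=O → amine (secondary).
  CH2COOCH2: –C(=O)–O–C with C on the carbonyl side → ester.
  CH(NH2): –NH2 on an sp³ carbon with no adjacent C=O → amine.
  CH(F): halogen on an sp³ carbon → alkyl halide.
  CH(CONH2): pendant –CONH2: carbonyl C bonded to C and N → amide.
  CH=CH: C=C double bond → alkene.
  CH(F): halogen on an sp³ carbon → alkyl halide.
  CH=CH2: C=C double bond → alkene.
Alkene appears at: CH=CH, CH=CH, CH=CH2 → 3.

3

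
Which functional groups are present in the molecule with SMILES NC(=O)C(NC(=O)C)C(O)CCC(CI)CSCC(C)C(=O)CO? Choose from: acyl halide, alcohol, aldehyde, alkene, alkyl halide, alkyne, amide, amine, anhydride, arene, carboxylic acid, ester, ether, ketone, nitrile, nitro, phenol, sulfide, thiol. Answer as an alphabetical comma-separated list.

Taking each segment in turn:
  H2NCO: –C(=O)NH2: carbonyl C bonded to C and to N → amide (the N is not a separate amine).
  CH(NHCOCH3): pendant –NHC(=O)CH3: N bonded to a carbonyl → amide (not amine).
  CH(OH): –OH on an sp³ carbon → alcohol (secondary).
  CH(CH2I): pendant –CH2X: halogen on sp³ carbon → alkyl halide.
  CH2SCH2: C–S–C linkage → sulfide (thioether).
  CO: –C(=O)– with carbon on both sides → ketone.
  CH2OH: –OH on an sp³ carbon → alcohol.

alcohol, alkyl halide, amide, ketone, sulfide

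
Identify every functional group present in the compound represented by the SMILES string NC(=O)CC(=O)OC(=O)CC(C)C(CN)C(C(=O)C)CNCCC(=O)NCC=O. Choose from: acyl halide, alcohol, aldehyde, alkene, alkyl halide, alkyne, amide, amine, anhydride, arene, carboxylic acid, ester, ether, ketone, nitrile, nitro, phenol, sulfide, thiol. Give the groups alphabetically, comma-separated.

–C(=O)NH2: carbonyl C bonded to C and to N → amide (the N is not a separate amine).
two acyl groups sharing one oxygen, –C(=O)–O–C(=O)– → anhydride.
pendant –CH2NH2: N on sp³ C, no adjacent C=O → amine.
pendant –COCH3: carbonyl C bonded to two carbons → ketone.
C–N–C with sp³ carbons and no adjacent C=O → amine (secondary).
–C(=O)–N– linkage → amide (the N is not an amine).
terminal –CHO: carbonyl C bonded to H and C → aldehyde.

aldehyde, amide, amine, anhydride, ketone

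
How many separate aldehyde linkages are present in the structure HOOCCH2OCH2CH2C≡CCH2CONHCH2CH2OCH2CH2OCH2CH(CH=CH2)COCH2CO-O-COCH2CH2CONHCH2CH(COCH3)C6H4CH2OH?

–COOH: carbonyl C bonded to –OH and C → carboxylic acid (the –OH is not a separate alcohol).
C–O–C with sp³ carbons on both sides and no adjacent C=O → ether.
C≡C triple bond → alkyne.
–C(=O)–N– linkage → amide (the N is not an amine).
C–O–C with sp³ carbons on both sides and no adjacent C=O → ether.
C–O–C with sp³ carbons on both sides and no adjacent C=O → ether.
pendant –CH=CH2: C=C double bond → alkene.
–C(=O)– with carbon on both sides → ketone.
two acyl groups sharing one oxygen, –C(=O)–O–C(=O)– → anhydride.
–C(=O)–N– linkage → amide (the N is not an amine).
pendant –COCH3: carbonyl C bonded to two carbons → ketone.
para-disubstituted benzene ring → arene.
–OH on an sp³ carbon → alcohol.
No segment is a aldehyde: HOOC is carboxylic acid, not aldehyde; CO is ketone, not aldehyde; CH(COCH3) is ketone, not aldehyde. → 0.

0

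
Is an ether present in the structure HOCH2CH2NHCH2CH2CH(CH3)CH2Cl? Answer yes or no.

Reading the structure from left to right:
  HOCH2: HO– on an sp³ carbon → alcohol.
  CH2NHCH2: C–N–C with sp³ carbons and no adjacent C=O → amine (secondary).
  CH2Cl: halogen on an sp³ carbon → alkyl halide.
The groups actually present are: alcohol, alkyl halide, amine.

no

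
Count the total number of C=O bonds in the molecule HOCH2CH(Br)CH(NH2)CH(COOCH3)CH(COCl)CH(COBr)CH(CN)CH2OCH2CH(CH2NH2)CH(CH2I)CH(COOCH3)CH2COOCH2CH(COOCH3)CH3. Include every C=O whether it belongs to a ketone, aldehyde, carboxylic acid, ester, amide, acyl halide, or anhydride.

CH(COOCH3): ester, 1 C=O (running total 1).
CH(COCl): acyl halide, 1 C=O (running total 2).
CH(COBr): acyl halide, 1 C=O (running total 3).
CH(COOCH3): ester, 1 C=O (running total 4).
CH2COOCH2: ester, 1 C=O (running total 5).
CH(COOCH3): ester, 1 C=O (running total 6).

6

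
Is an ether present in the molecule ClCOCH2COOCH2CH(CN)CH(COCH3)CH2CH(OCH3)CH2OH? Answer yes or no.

yes

Reading the structure from left to right:
  ClCO: –C(=O)Cl: carbonyl C bonded to C and to a halogen → acyl halide (not alkyl halide).
  CH2COOCH2: –C(=O)–O–C with C on the carbonyl side → ester.
  CH(CN): pendant –C≡N: nitrile.
  CH(COCH3): pendant –COCH3: carbonyl C bonded to two carbons → ketone.
  CH(OCH3): pendant –OCH3: C–O–C with sp³ C, no adjacent C=O → ether.
  CH2OH: –OH on an sp³ carbon → alcohol.
The CH(OCH3) segment supplies the ether: pendant –OCH3: C–O–C with sp³ C, no adjacent C=O → ether.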